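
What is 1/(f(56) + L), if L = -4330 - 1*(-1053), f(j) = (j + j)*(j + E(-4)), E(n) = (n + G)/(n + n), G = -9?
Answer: 1/3177 ≈ 0.00031476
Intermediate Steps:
E(n) = (-9 + n)/(2*n) (E(n) = (n - 9)/(n + n) = (-9 + n)/((2*n)) = (-9 + n)*(1/(2*n)) = (-9 + n)/(2*n))
f(j) = 2*j*(13/8 + j) (f(j) = (j + j)*(j + (½)*(-9 - 4)/(-4)) = (2*j)*(j + (½)*(-¼)*(-13)) = (2*j)*(j + 13/8) = (2*j)*(13/8 + j) = 2*j*(13/8 + j))
L = -3277 (L = -4330 + 1053 = -3277)
1/(f(56) + L) = 1/((¼)*56*(13 + 8*56) - 3277) = 1/((¼)*56*(13 + 448) - 3277) = 1/((¼)*56*461 - 3277) = 1/(6454 - 3277) = 1/3177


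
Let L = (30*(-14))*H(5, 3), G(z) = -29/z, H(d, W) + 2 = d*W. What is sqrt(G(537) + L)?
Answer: I*sqrt(1574510313)/537 ≈ 73.892*I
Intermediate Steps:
H(d, W) = -2 + W*d (H(d, W) = -2 + d*W = -2 + W*d)
L = -5460 (L = (30*(-14))*(-2 + 3*5) = -420*(-2 + 15) = -420*13 = -5460)
sqrt(G(537) + L) = sqrt(-29/537 - 5460) = sqrt(-2932049/537) = I*sqrt(1574510313)/537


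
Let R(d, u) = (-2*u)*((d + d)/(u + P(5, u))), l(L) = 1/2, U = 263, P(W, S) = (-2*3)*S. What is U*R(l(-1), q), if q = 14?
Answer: 526/5 ≈ 105.20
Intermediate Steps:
P(W, S) = -6*S
l(L) = ½
R(d, u) = 4*d/5 (R(d, u) = (-2*u)*((d + d)/(u - 6*u)) = (-2*u)*((2*d)/((-5*u))) = (-2*u)*((2*d)*(-1/(5*u))) = (-2*u)*(-2*d/(5*u)) = 4*d/5)
U*R(l(-1), q) = 263*((⅘)*(½)) = 263*(⅖) = 526/5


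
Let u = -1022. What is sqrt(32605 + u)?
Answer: sqrt(31583) ≈ 177.72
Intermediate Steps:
sqrt(32605 + u) = sqrt(32605 - 1022) = sqrt(31583)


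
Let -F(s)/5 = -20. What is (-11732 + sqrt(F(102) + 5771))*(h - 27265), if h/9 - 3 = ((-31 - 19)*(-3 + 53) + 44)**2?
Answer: -636580502152 + 54260186*sqrt(5871) ≈ -6.3242e+11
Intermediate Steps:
F(s) = 100 (F(s) = -5*(-20) = 100)
h = 54287451 (h = 27 + 9*((-31 - 19)*(-3 + 53) + 44)**2 = 27 + 9*(-50*50 + 44)**2 = 27 + 9*(-2500 + 44)**2 = 27 + 9*(-2456)**2 = 27 + 9*6031936 = 27 + 54287424 = 54287451)
(-11732 + sqrt(F(102) + 5771))*(h - 27265) = (-11732 + sqrt(100 + 5771))*(54287451 - 27265) = (-11732 + sqrt(5871))*54260186 = -636580502152 + 54260186*sqrt(5871)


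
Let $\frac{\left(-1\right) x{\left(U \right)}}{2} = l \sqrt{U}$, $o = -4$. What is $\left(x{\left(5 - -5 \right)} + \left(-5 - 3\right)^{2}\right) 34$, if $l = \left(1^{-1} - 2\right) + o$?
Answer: $2176 + 340 \sqrt{10} \approx 3251.2$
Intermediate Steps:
$l = -5$ ($l = \left(1^{-1} - 2\right) - 4 = \left(1 - 2\right) - 4 = -1 - 4 = -5$)
$x{\left(U \right)} = 10 \sqrt{U}$ ($x{\left(U \right)} = - 2 \left(- 5 \sqrt{U}\right) = 10 \sqrt{U}$)
$\left(x{\left(5 - -5 \right)} + \left(-5 - 3\right)^{2}\right) 34 = \left(10 \sqrt{5 - -5} + \left(-5 - 3\right)^{2}\right) 34 = \left(10 \sqrt{5 + 5} + \left(-8\right)^{2}\right) 34 = \left(10 \sqrt{10} + 64\right) 34 = \left(64 + 10 \sqrt{10}\right) 34 = 2176 + 340 \sqrt{10}$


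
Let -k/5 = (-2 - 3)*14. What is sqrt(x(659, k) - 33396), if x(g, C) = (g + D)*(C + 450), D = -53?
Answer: 6*sqrt(12539) ≈ 671.87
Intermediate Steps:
k = 350 (k = -5*(-2 - 3)*14 = -(-25)*14 = -5*(-70) = 350)
x(g, C) = (-53 + g)*(450 + C) (x(g, C) = (g - 53)*(C + 450) = (-53 + g)*(450 + C))
sqrt(x(659, k) - 33396) = sqrt((-23850 - 53*350 + 450*659 + 350*659) - 33396) = sqrt((-23850 - 18550 + 296550 + 230650) - 33396) = sqrt(484800 - 33396) = sqrt(451404) = 6*sqrt(12539)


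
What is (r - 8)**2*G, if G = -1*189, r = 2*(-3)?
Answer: -37044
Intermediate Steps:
r = -6
G = -189
(r - 8)**2*G = (-6 - 8)**2*(-189) = (-14)**2*(-189) = 196*(-189) = -37044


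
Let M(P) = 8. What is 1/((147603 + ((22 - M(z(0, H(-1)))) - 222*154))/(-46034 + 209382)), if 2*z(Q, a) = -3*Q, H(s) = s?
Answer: 163348/113429 ≈ 1.4401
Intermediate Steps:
z(Q, a) = -3*Q/2 (z(Q, a) = (-3*Q)/2 = -3*Q/2)
1/((147603 + ((22 - M(z(0, H(-1)))) - 222*154))/(-46034 + 209382)) = 1/((147603 + ((22 - 1*8) - 222*154))/(-46034 + 209382)) = 1/((147603 + ((22 - 8) - 34188))/163348) = 1/((147603 + (14 - 34188))*(1/163348)) = 1/((147603 - 34174)*(1/163348)) = 1/(113429*(1/163348)) = 1/(113429/163348) = 163348/113429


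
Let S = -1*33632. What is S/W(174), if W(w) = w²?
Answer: -8408/7569 ≈ -1.1108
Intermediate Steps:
S = -33632
S/W(174) = -33632/(174²) = -33632/30276 = -33632*1/30276 = -8408/7569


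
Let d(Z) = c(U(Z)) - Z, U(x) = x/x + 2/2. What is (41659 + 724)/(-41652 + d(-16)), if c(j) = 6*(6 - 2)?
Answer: -42383/41612 ≈ -1.0185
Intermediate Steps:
U(x) = 2 (U(x) = 1 + 2*(½) = 1 + 1 = 2)
c(j) = 24 (c(j) = 6*4 = 24)
d(Z) = 24 - Z
(41659 + 724)/(-41652 + d(-16)) = (41659 + 724)/(-41652 + (24 - 1*(-16))) = 42383/(-41652 + (24 + 16)) = 42383/(-41652 + 40) = 42383/(-41612) = 42383*(-1/41612) = -42383/41612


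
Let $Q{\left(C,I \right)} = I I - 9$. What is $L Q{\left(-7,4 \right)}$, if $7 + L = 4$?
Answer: $-21$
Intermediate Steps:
$L = -3$ ($L = -7 + 4 = -3$)
$Q{\left(C,I \right)} = -9 + I^{2}$ ($Q{\left(C,I \right)} = I^{2} - 9 = -9 + I^{2}$)
$L Q{\left(-7,4 \right)} = - 3 \left(-9 + 4^{2}\right) = - 3 \left(-9 + 16\right) = \left(-3\right) 7 = -21$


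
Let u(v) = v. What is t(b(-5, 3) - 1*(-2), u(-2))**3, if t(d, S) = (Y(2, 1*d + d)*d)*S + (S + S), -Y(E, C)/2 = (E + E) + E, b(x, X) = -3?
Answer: -21952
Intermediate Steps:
Y(E, C) = -6*E (Y(E, C) = -2*((E + E) + E) = -2*(2*E + E) = -6*E)
t(d, S) = 2*S - 12*S*d (t(d, S) = ((-6*2)*d)*S + (S + S) = (-12*d)*S + 2*S = -12*S*d + 2*S = 2*S - 12*S*d)
t(b(-5, 3) - 1*(-2), u(-2))**3 = (2*(-2)*(1 - 6*(-3 - 1*(-2))))**3 = (2*(-2)*(1 - 6*(-3 + 2)))**3 = (2*(-2)*(1 - 6*(-1)))**3 = (2*(-2)*(1 + 6))**3 = (2*(-2)*7)**3 = (-28)**3 = -21952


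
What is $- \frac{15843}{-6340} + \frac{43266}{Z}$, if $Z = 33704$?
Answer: $\frac{25258716}{6677605} \approx 3.7826$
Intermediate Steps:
$- \frac{15843}{-6340} + \frac{43266}{Z} = - \frac{15843}{-6340} + \frac{43266}{33704} = \left(-15843\right) \left(- \frac{1}{6340}\right) + 43266 \cdot \frac{1}{33704} = \frac{15843}{6340} + \frac{21633}{16852} = \frac{25258716}{6677605}$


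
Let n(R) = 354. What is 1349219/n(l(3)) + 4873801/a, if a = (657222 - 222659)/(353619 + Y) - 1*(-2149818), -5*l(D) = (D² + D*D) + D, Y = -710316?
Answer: 1035241337109653815/271458951590382 ≈ 3813.6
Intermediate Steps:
l(D) = -2*D²/5 - D/5 (l(D) = -((D² + D*D) + D)/5 = -((D² + D²) + D)/5 = -(2*D² + D)/5 = -(D + 2*D²)/5 = -2*D²/5 - D/5)
a = 766833196583/356697 (a = (657222 - 222659)/(353619 - 710316) - 1*(-2149818) = 434563/(-356697) + 2149818 = 434563*(-1/356697) + 2149818 = -434563/356697 + 2149818 = 766833196583/356697 ≈ 2.1498e+6)
1349219/n(l(3)) + 4873801/a = 1349219/354 + 4873801/(766833196583/356697) = 1349219*(1/354) + 4873801*(356697/766833196583) = 1349219/354 + 1738470195297/766833196583 = 1035241337109653815/271458951590382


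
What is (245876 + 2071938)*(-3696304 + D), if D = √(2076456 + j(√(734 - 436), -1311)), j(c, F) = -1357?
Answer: -8567345159456 + 2317814*√2075099 ≈ -8.5640e+12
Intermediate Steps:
D = √2075099 (D = √(2076456 - 1357) = √2075099 ≈ 1440.5)
(245876 + 2071938)*(-3696304 + D) = (245876 + 2071938)*(-3696304 + √2075099) = 2317814*(-3696304 + √2075099) = -8567345159456 + 2317814*√2075099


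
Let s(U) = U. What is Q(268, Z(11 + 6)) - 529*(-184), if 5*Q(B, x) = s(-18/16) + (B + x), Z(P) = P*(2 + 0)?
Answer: 3895847/40 ≈ 97396.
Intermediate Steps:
Z(P) = 2*P (Z(P) = P*2 = 2*P)
Q(B, x) = -9/40 + B/5 + x/5 (Q(B, x) = (-18/16 + (B + x))/5 = (-18*1/16 + (B + x))/5 = (-9/8 + (B + x))/5 = (-9/8 + B + x)/5 = -9/40 + B/5 + x/5)
Q(268, Z(11 + 6)) - 529*(-184) = (-9/40 + (⅕)*268 + (2*(11 + 6))/5) - 529*(-184) = (-9/40 + 268/5 + (2*17)/5) - 1*(-97336) = (-9/40 + 268/5 + (⅕)*34) + 97336 = (-9/40 + 268/5 + 34/5) + 97336 = 2407/40 + 97336 = 3895847/40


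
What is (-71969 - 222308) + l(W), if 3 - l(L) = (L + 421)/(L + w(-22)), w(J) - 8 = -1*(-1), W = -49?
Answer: -2942647/10 ≈ -2.9426e+5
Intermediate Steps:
w(J) = 9 (w(J) = 8 - 1*(-1) = 8 + 1 = 9)
l(L) = 3 - (421 + L)/(9 + L) (l(L) = 3 - (L + 421)/(L + 9) = 3 - (421 + L)/(9 + L))
(-71969 - 222308) + l(W) = (-71969 - 222308) + 2*(-197 - 49)/(9 - 49) = -294277 + 2*(-246)/(-40) = -294277 + 2*(-1/40)*(-246) = -294277 + 123/10 = -2942647/10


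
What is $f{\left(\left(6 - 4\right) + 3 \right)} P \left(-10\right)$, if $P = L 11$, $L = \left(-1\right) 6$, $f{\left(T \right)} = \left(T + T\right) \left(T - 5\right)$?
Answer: $0$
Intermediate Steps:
$f{\left(T \right)} = 2 T \left(-5 + T\right)$
$L = -6$
$P = -66$ ($P = \left(-6\right) 11 = -66$)
$f{\left(\left(6 - 4\right) + 3 \right)} P \left(-10\right) = 2 \left(\left(6 - 4\right) + 3\right) \left(-5 + \left(\left(6 - 4\right) + 3\right)\right) \left(-66\right) \left(-10\right) = 2 \left(2 + 3\right) \left(-5 + \left(2 + 3\right)\right) \left(-66\right) \left(-10\right) = 2 \cdot 5 \left(-5 + 5\right) \left(-66\right) \left(-10\right) = 2 \cdot 5 \cdot 0 \left(-66\right) \left(-10\right) = 0 \left(-66\right) \left(-10\right) = 0 \left(-10\right) = 0$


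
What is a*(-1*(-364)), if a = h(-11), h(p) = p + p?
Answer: -8008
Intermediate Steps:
h(p) = 2*p
a = -22 (a = 2*(-11) = -22)
a*(-1*(-364)) = -(-22)*(-364) = -22*364 = -8008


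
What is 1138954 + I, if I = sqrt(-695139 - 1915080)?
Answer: 1138954 + I*sqrt(2610219) ≈ 1.139e+6 + 1615.6*I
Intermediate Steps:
I = I*sqrt(2610219) (I = sqrt(-2610219) = I*sqrt(2610219) ≈ 1615.6*I)
1138954 + I = 1138954 + I*sqrt(2610219)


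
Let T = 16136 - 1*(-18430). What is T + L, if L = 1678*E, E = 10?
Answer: 51346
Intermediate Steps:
L = 16780 (L = 1678*10 = 16780)
T = 34566 (T = 16136 + 18430 = 34566)
T + L = 34566 + 16780 = 51346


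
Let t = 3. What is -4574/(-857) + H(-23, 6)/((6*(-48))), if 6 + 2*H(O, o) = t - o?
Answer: 293593/54848 ≈ 5.3528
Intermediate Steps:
H(O, o) = -3/2 - o/2 (H(O, o) = -3 + (3 - o)/2 = -3 + (3/2 - o/2) = -3/2 - o/2)
-4574/(-857) + H(-23, 6)/((6*(-48))) = -4574/(-857) + (-3/2 - ½*6)/((6*(-48))) = -4574*(-1/857) + (-3/2 - 3)/(-288) = 4574/857 - 9/2*(-1/288) = 4574/857 + 1/64 = 293593/54848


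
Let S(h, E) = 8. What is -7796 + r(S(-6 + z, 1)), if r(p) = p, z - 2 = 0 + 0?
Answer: -7788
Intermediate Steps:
z = 2 (z = 2 + (0 + 0) = 2 + 0 = 2)
-7796 + r(S(-6 + z, 1)) = -7796 + 8 = -7788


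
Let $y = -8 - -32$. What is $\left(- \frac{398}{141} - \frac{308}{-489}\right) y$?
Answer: $- \frac{403184}{7661} \approx -52.628$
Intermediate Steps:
$y = 24$ ($y = -8 + 32 = 24$)
$\left(- \frac{398}{141} - \frac{308}{-489}\right) y = \left(- \frac{398}{141} - \frac{308}{-489}\right) 24 = \left(\left(-398\right) \frac{1}{141} - - \frac{308}{489}\right) 24 = \left(- \frac{398}{141} + \frac{308}{489}\right) 24 = \left(- \frac{50398}{22983}\right) 24 = - \frac{403184}{7661}$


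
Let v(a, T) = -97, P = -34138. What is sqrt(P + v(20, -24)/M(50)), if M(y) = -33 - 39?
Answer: I*sqrt(4915678)/12 ≈ 184.76*I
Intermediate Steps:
M(y) = -72
sqrt(P + v(20, -24)/M(50)) = sqrt(-34138 - 97/(-72)) = sqrt(-34138 - 97*(-1/72)) = sqrt(-34138 + 97/72) = sqrt(-2457839/72) = I*sqrt(4915678)/12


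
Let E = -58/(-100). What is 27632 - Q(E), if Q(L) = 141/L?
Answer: 794278/29 ≈ 27389.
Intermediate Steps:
E = 29/50 (E = -58*(-1/100) = 29/50 ≈ 0.58000)
27632 - Q(E) = 27632 - 141/29/50 = 27632 - 141*50/29 = 27632 - 1*7050/29 = 27632 - 7050/29 = 794278/29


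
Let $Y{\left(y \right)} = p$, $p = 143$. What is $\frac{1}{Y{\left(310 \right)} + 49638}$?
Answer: $\frac{1}{49781} \approx 2.0088 \cdot 10^{-5}$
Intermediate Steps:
$Y{\left(y \right)} = 143$
$\frac{1}{Y{\left(310 \right)} + 49638} = \frac{1}{143 + 49638} = \frac{1}{49781}$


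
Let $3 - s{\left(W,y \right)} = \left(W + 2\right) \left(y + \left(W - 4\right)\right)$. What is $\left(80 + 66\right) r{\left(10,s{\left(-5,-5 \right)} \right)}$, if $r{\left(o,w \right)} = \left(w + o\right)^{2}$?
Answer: $122786$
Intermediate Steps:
$s{\left(W,y \right)} = 3 - \left(2 + W\right) \left(-4 + W + y\right)$ ($s{\left(W,y \right)} = 3 - \left(W + 2\right) \left(y + \left(W - 4\right)\right) = 3 - \left(2 + W\right) \left(y + \left(-4 + W\right)\right) = 3 - \left(2 + W\right) \left(-4 + W + y\right)$)
$r{\left(o,w \right)} = \left(o + w\right)^{2}$
$\left(80 + 66\right) r{\left(10,s{\left(-5,-5 \right)} \right)} = \left(80 + 66\right) \left(10 - \left(14 + 25\right)\right)^{2} = 146 \left(10 - 39\right)^{2} = 146 \left(-29\right)^{2} = 146 \cdot 841 = 122786$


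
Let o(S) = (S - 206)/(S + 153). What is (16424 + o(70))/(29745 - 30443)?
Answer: -1831208/77827 ≈ -23.529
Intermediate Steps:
o(S) = (-206 + S)/(153 + S)
(16424 + o(70))/(29745 - 30443) = (16424 + (-206 + 70)/(153 + 70))/(29745 - 30443) = (16424 - 136/223)/(-698) = (16424 + (1/223)*(-136))*(-1/698) = (16424 - 136/223)*(-1/698) = (3662416/223)*(-1/698) = -1831208/77827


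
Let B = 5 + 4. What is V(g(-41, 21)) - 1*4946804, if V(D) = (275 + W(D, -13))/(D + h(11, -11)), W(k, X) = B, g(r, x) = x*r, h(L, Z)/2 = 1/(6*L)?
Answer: -35137151155/7103 ≈ -4.9468e+6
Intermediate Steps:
h(L, Z) = 1/(3*L) (h(L, Z) = 2/((6*L)) = 2*(1/(6*L)) = 1/(3*L))
g(r, x) = r*x
B = 9
W(k, X) = 9
V(D) = 284/(1/33 + D) (V(D) = (275 + 9)/(D + (⅓)/11) = 284/(D + (⅓)*(1/11)) = 284/(D + 1/33) = 284/(1/33 + D))
V(g(-41, 21)) - 1*4946804 = 9372/(1 + 33*(-41*21)) - 1*4946804 = 9372/(1 + 33*(-861)) - 4946804 = 9372/(1 - 28413) - 4946804 = 9372/(-28412) - 4946804 = 9372*(-1/28412) - 4946804 = -2343/7103 - 4946804 = -35137151155/7103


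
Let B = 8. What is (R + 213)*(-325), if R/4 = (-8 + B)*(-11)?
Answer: -69225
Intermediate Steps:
R = 0 (R = 4*((-8 + 8)*(-11)) = 4*(0*(-11)) = 4*0 = 0)
(R + 213)*(-325) = (0 + 213)*(-325) = 213*(-325) = -69225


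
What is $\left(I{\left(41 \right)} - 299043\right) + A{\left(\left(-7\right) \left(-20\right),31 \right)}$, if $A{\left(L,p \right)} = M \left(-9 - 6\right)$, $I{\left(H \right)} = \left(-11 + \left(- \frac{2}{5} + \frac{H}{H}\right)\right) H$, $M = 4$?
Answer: $- \frac{1497647}{5} \approx -2.9953 \cdot 10^{5}$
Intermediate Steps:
$I{\left(H \right)} = - \frac{52 H}{5}$ ($I{\left(H \right)} = \left(-11 + \left(\left(-2\right) \frac{1}{5} + 1\right)\right) H = \left(-11 + \left(- \frac{2}{5} + 1\right)\right) H = \left(-11 + \frac{3}{5}\right) H = - \frac{52 H}{5}$)
$A{\left(L,p \right)} = -60$ ($A{\left(L,p \right)} = 4 \left(-9 - 6\right) = 4 \left(-15\right) = -60$)
$\left(I{\left(41 \right)} - 299043\right) + A{\left(\left(-7\right) \left(-20\right),31 \right)} = \left(\left(- \frac{52}{5}\right) 41 - 299043\right) - 60 = \left(- \frac{2132}{5} - 299043\right) - 60 = - \frac{1497347}{5} - 60 = - \frac{1497647}{5}$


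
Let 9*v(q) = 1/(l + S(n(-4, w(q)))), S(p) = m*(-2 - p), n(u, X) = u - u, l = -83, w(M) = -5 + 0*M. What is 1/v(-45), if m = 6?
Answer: -855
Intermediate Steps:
w(M) = -5 (w(M) = -5 + 0 = -5)
n(u, X) = 0
S(p) = -12 - 6*p (S(p) = 6*(-2 - p) = -12 - 6*p)
v(q) = -1/855 (v(q) = 1/(9*(-83 + (-12 - 6*0))) = 1/(9*(-83 + (-12 + 0))) = 1/(9*(-83 - 12)) = (1/9)/(-95) = (1/9)*(-1/95) = -1/855)
1/v(-45) = 1/(-1/855) = -855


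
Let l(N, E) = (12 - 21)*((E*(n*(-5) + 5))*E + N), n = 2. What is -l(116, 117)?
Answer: -614961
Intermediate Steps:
l(N, E) = -9*N + 45*E² (l(N, E) = (12 - 21)*((E*(2*(-5) + 5))*E + N) = -9*((E*(-10 + 5))*E + N) = -9*((E*(-5))*E + N) = -9*((-5*E)*E + N) = -9*(-5*E² + N) = -9*(N - 5*E²) = -9*N + 45*E²)
-l(116, 117) = -(-9*116 + 45*117²) = -(-1044 + 45*13689) = -(-1044 + 616005) = -1*614961 = -614961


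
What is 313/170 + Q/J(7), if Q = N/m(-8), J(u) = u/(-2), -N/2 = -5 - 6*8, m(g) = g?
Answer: 3348/595 ≈ 5.6269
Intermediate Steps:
N = 106 (N = -2*(-5 - 6*8) = -2*(-5 - 48) = -2*(-53) = 106)
J(u) = -u/2 (J(u) = u*(-½) = -u/2)
Q = -53/4 (Q = 106/(-8) = 106*(-⅛) = -53/4 ≈ -13.250)
313/170 + Q/J(7) = 313/170 - 53/(4*((-½*7))) = 313*(1/170) - 53/(4*(-7/2)) = 313/170 - 53/4*(-2/7) = 313/170 + 53/14 = 3348/595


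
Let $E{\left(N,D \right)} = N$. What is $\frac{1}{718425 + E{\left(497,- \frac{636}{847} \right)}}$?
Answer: $\frac{1}{718922} \approx 1.391 \cdot 10^{-6}$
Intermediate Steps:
$\frac{1}{718425 + E{\left(497,- \frac{636}{847} \right)}} = \frac{1}{718425 + 497} = \frac{1}{718922}$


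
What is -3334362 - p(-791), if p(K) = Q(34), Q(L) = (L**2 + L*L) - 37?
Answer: -3336637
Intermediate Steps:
Q(L) = -37 + 2*L**2 (Q(L) = (L**2 + L**2) - 37 = 2*L**2 - 37 = -37 + 2*L**2)
p(K) = 2275 (p(K) = -37 + 2*34**2 = -37 + 2*1156 = -37 + 2312 = 2275)
-3334362 - p(-791) = -3334362 - 1*2275 = -3334362 - 2275 = -3336637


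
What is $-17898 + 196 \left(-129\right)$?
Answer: $-43182$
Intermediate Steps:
$-17898 + 196 \left(-129\right) = -17898 - 25284 = -43182$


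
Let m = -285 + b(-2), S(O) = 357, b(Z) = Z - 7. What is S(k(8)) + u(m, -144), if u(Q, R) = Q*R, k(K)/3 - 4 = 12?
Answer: 42693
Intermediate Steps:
b(Z) = -7 + Z
k(K) = 48 (k(K) = 12 + 3*12 = 12 + 36 = 48)
m = -294 (m = -285 + (-7 - 2) = -285 - 9 = -294)
S(k(8)) + u(m, -144) = 357 - 294*(-144) = 357 + 42336 = 42693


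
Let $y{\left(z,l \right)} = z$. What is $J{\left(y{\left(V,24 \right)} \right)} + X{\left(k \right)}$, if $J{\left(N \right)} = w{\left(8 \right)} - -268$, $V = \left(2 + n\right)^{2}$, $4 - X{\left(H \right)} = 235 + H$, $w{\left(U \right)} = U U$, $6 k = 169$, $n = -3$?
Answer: $\frac{437}{6} \approx 72.833$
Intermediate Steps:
$k = \frac{169}{6}$ ($k = \frac{1}{6} \cdot 169 = \frac{169}{6} \approx 28.167$)
$w{\left(U \right)} = U^{2}$
$X{\left(H \right)} = -231 - H$ ($X{\left(H \right)} = 4 - \left(235 + H\right) = -231 - H$)
$V = 1$ ($V = \left(2 - 3\right)^{2} = \left(-1\right)^{2} = 1$)
$J{\left(N \right)} = 332$ ($J{\left(N \right)} = 8^{2} - -268 = 64 + 268 = 332$)
$J{\left(y{\left(V,24 \right)} \right)} + X{\left(k \right)} = 332 - \frac{1555}{6} = \frac{437}{6}$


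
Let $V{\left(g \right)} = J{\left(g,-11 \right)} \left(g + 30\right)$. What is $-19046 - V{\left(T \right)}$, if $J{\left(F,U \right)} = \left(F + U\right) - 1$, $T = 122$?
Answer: $-35766$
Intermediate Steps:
$J{\left(F,U \right)} = -1 + F + U$
$V{\left(g \right)} = \left(-12 + g\right) \left(30 + g\right)$ ($V{\left(g \right)} = \left(-1 + g - 11\right) \left(g + 30\right) = \left(-12 + g\right) \left(30 + g\right)$)
$-19046 - V{\left(T \right)} = -19046 - \left(-12 + 122\right) \left(30 + 122\right) = -19046 - 110 \cdot 152 = -19046 - 16720 = -35766$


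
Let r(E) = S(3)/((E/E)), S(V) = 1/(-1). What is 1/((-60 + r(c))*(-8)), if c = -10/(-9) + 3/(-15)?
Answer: 1/488 ≈ 0.0020492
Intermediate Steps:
S(V) = -1
c = 41/45 (c = -10*(-1/9) + 3*(-1/15) = 10/9 - 1/5 = 41/45 ≈ 0.91111)
r(E) = -1 (r(E) = -1/(E/E) = -1/1 = -1*1 = -1)
1/((-60 + r(c))*(-8)) = 1/(-60 - 1*(-8)) = -1/8/(-61) = -1/61*(-1/8) = 1/488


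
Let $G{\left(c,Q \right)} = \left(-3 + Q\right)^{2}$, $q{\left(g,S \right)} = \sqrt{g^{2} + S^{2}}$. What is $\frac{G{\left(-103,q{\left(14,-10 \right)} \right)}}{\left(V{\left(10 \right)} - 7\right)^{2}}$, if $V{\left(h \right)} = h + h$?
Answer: $\frac{305}{169} - \frac{12 \sqrt{74}}{169} \approx 1.1939$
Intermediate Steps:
$q{\left(g,S \right)} = \sqrt{S^{2} + g^{2}}$
$V{\left(h \right)} = 2 h$
$\frac{G{\left(-103,q{\left(14,-10 \right)} \right)}}{\left(V{\left(10 \right)} - 7\right)^{2}} = \frac{\left(-3 + \sqrt{\left(-10\right)^{2} + 14^{2}}\right)^{2}}{\left(2 \cdot 10 - 7\right)^{2}} = \frac{\left(-3 + \sqrt{100 + 196}\right)^{2}}{\left(20 - 7\right)^{2}} = \frac{\left(-3 + \sqrt{296}\right)^{2}}{13^{2}} = \frac{\left(-3 + 2 \sqrt{74}\right)^{2}}{169}$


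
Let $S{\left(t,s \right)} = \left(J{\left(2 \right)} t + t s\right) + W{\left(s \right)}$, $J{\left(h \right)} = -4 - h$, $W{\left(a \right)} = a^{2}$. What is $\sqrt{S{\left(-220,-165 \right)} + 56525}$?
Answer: $\sqrt{121370} \approx 348.38$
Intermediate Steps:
$S{\left(t,s \right)} = s^{2} - 6 t + s t$ ($S{\left(t,s \right)} = \left(\left(-4 - 2\right) t + t s\right) + s^{2} = \left(\left(-4 - 2\right) t + s t\right) + s^{2} = \left(- 6 t + s t\right) + s^{2} = s^{2} - 6 t + s t$)
$\sqrt{S{\left(-220,-165 \right)} + 56525} = \sqrt{\left(\left(-165\right)^{2} - -1320 - -36300\right) + 56525} = \sqrt{\left(27225 + 1320 + 36300\right) + 56525} = \sqrt{64845 + 56525} = \sqrt{121370}$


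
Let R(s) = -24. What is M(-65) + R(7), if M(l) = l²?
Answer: 4201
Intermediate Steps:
M(-65) + R(7) = (-65)² - 24 = 4225 - 24 = 4201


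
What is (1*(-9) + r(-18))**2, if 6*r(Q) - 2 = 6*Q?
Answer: 6400/9 ≈ 711.11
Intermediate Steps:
r(Q) = 1/3 + Q (r(Q) = 1/3 + (6*Q)/6 = 1/3 + Q)
(1*(-9) + r(-18))**2 = (1*(-9) + (1/3 - 18))**2 = (-9 - 53/3)**2 = (-80/3)**2 = 6400/9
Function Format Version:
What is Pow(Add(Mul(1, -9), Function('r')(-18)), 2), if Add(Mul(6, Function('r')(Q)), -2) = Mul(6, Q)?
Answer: Rational(6400, 9) ≈ 711.11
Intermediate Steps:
Function('r')(Q) = Add(Rational(1, 3), Q) (Function('r')(Q) = Add(Rational(1, 3), Mul(Rational(1, 6), Mul(6, Q))) = Add(Rational(1, 3), Q))
Pow(Add(Mul(1, -9), Function('r')(-18)), 2) = Pow(Add(Mul(1, -9), Add(Rational(1, 3), -18)), 2) = Pow(Add(-9, Rational(-53, 3)), 2) = Pow(Rational(-80, 3), 2) = Rational(6400, 9)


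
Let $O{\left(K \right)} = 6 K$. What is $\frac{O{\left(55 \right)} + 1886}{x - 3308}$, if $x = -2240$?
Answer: $- \frac{554}{1387} \approx -0.39942$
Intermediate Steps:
$\frac{O{\left(55 \right)} + 1886}{x - 3308} = \frac{6 \cdot 55 + 1886}{-2240 - 3308} = \frac{330 + 1886}{-5548} = 2216 \left(- \frac{1}{5548}\right) = - \frac{554}{1387}$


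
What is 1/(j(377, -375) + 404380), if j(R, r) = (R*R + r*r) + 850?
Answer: 1/687984 ≈ 1.4535e-6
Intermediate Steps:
j(R, r) = 850 + R**2 + r**2 (j(R, r) = (R**2 + r**2) + 850 = 850 + R**2 + r**2)
1/(j(377, -375) + 404380) = 1/((850 + 377**2 + (-375)**2) + 404380) = 1/((850 + 142129 + 140625) + 404380) = 1/(283604 + 404380) = 1/687984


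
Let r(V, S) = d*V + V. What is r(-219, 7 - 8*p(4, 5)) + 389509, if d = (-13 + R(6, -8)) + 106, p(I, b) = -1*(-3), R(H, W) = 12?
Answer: 366295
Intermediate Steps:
p(I, b) = 3
d = 105 (d = (-13 + 12) + 106 = -1 + 106 = 105)
r(V, S) = 106*V (r(V, S) = 105*V + V = 106*V)
r(-219, 7 - 8*p(4, 5)) + 389509 = 106*(-219) + 389509 = -23214 + 389509 = 366295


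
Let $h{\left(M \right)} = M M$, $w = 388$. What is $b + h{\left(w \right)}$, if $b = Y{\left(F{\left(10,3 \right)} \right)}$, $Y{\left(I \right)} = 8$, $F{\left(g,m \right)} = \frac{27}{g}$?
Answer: $150552$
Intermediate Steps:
$b = 8$
$h{\left(M \right)} = M^{2}$
$b + h{\left(w \right)} = 8 + 388^{2} = 8 + 150544 = 150552$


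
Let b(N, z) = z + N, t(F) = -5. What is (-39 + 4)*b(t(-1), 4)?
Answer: 35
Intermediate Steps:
b(N, z) = N + z
(-39 + 4)*b(t(-1), 4) = (-39 + 4)*(-5 + 4) = -35*(-1) = 35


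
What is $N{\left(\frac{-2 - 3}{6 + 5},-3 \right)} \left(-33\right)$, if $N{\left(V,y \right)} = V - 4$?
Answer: $147$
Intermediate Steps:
$N{\left(V,y \right)} = -4 + V$
$N{\left(\frac{-2 - 3}{6 + 5},-3 \right)} \left(-33\right) = \left(-4 + \frac{-2 - 3}{6 + 5}\right) \left(-33\right) = \left(-4 - \frac{5}{11}\right) \left(-33\right) = \left(- \frac{49}{11}\right) \left(-33\right) = 147$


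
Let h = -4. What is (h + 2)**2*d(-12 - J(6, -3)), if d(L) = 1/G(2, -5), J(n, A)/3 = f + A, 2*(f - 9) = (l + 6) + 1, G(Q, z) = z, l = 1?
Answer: -4/5 ≈ -0.80000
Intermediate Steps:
f = 13 (f = 9 + ((1 + 6) + 1)/2 = 9 + (7 + 1)/2 = 9 + (1/2)*8 = 9 + 4 = 13)
J(n, A) = 39 + 3*A (J(n, A) = 3*(13 + A) = 39 + 3*A)
d(L) = -1/5 (d(L) = 1/(-5) = -1/5)
(h + 2)**2*d(-12 - J(6, -3)) = (-4 + 2)**2*(-1/5) = (-2)**2*(-1/5) = 4*(-1/5) = -4/5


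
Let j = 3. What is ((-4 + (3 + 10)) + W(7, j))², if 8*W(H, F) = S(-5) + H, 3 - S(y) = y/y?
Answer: 6561/64 ≈ 102.52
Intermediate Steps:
S(y) = 2 (S(y) = 3 - y/y = 3 - 1*1 = 3 - 1 = 2)
W(H, F) = ¼ + H/8 (W(H, F) = (2 + H)/8 = ¼ + H/8)
((-4 + (3 + 10)) + W(7, j))² = ((-4 + (3 + 10)) + (¼ + (⅛)*7))² = ((-4 + 13) + (¼ + 7/8))² = (9 + 9/8)² = (81/8)² = 6561/64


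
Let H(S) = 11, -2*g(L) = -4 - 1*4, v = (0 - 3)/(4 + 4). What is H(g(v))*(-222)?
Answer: -2442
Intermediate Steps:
v = -3/8 ≈ -0.37500
g(L) = 4 (g(L) = -(-4 - 1*4)/2 = -(-4 - 4)/2 = -½*(-8) = 4)
H(g(v))*(-222) = 11*(-222) = -2442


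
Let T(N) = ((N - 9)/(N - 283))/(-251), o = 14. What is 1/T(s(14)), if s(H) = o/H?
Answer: -35391/4 ≈ -8847.8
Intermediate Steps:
s(H) = 14/H
T(N) = -(-9 + N)/(251*(-283 + N)) (T(N) = ((-9 + N)/(-283 + N))*(-1/251) = -(-9 + N)/(251*(-283 + N)))
1/T(s(14)) = 1/((9 - 14/14)/(251*(-283 + 14/14))) = 1/((9 - 14/14)/(251*(-283 + 14*(1/14)))) = 1/((9 - 1*1)/(251*(-283 + 1))) = 1/((1/251)*(9 - 1)/(-282)) = 1/((1/251)*(-1/282)*8) = 1/(-4/35391) = -35391/4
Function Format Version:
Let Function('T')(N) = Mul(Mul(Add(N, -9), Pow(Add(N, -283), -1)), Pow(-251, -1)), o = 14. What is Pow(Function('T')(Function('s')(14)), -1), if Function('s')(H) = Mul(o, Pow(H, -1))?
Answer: Rational(-35391, 4) ≈ -8847.8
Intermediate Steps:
Function('s')(H) = Mul(14, Pow(H, -1))
Function('T')(N) = Mul(Rational(-1, 251), Pow(Add(-283, N), -1), Add(-9, N)) (Function('T')(N) = Mul(Mul(Add(-9, N), Pow(Add(-283, N), -1)), Rational(-1, 251)) = Mul(Mul(Pow(Add(-283, N), -1), Add(-9, N)), Rational(-1, 251)) = Mul(Rational(-1, 251), Pow(Add(-283, N), -1), Add(-9, N)))
Pow(Function('T')(Function('s')(14)), -1) = Pow(Mul(Rational(1, 251), Pow(Add(-283, Mul(14, Pow(14, -1))), -1), Add(9, Mul(-1, Mul(14, Pow(14, -1))))), -1) = Pow(Mul(Rational(1, 251), Pow(Add(-283, Mul(14, Rational(1, 14))), -1), Add(9, Mul(-1, Mul(14, Rational(1, 14))))), -1) = Pow(Mul(Rational(1, 251), Pow(Add(-283, 1), -1), Add(9, Mul(-1, 1))), -1) = Pow(Mul(Rational(1, 251), Pow(-282, -1), Add(9, -1)), -1) = Pow(Mul(Rational(1, 251), Rational(-1, 282), 8), -1) = Pow(Rational(-4, 35391), -1) = Rational(-35391, 4)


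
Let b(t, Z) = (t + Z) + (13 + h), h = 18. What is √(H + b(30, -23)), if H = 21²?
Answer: √479 ≈ 21.886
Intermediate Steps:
b(t, Z) = 31 + Z + t (b(t, Z) = (t + Z) + (13 + 18) = (Z + t) + 31 = 31 + Z + t)
H = 441
√(H + b(30, -23)) = √(441 + (31 - 23 + 30)) = √(441 + 38) = √479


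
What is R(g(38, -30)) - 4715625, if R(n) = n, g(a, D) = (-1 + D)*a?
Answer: -4716803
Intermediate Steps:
g(a, D) = a*(-1 + D)
R(g(38, -30)) - 4715625 = 38*(-1 - 30) - 4715625 = 38*(-31) - 4715625 = -1178 - 4715625 = -4716803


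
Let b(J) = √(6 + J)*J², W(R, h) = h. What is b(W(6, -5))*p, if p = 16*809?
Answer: 323600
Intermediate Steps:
p = 12944
b(J) = J²*√(6 + J)
b(W(6, -5))*p = ((-5)²*√(6 - 5))*12944 = (25*√1)*12944 = (25*1)*12944 = 25*12944 = 323600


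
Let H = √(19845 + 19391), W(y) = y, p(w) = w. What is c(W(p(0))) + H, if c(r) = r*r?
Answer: 2*√9809 ≈ 198.08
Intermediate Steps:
c(r) = r²
H = 2*√9809 (H = √39236 = 2*√9809 ≈ 198.08)
c(W(p(0))) + H = 0² + 2*√9809 = 0 + 2*√9809 = 2*√9809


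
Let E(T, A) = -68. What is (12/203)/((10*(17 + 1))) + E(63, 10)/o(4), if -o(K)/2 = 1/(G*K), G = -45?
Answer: -18635399/3045 ≈ -6120.0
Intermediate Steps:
o(K) = 2/(45*K) (o(K) = -2/((-45)*K) = -(-2)/(45*K) = 2/(45*K))
(12/203)/((10*(17 + 1))) + E(63, 10)/o(4) = (12/203)/((10*(17 + 1))) - 68/((2/45)/4) = ((1/203)*12)/((10*18)) - 68/((2/45)*(¼)) = (12/203)/180 - 68/1/90 = (12/203)*(1/180) - 68*90 = 1/3045 - 6120 = -18635399/3045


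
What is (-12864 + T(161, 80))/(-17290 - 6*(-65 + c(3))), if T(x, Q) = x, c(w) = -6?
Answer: 12703/16864 ≈ 0.75326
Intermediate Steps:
(-12864 + T(161, 80))/(-17290 - 6*(-65 + c(3))) = (-12864 + 161)/(-17290 - 6*(-65 - 6)) = -12703/(-17290 - 6*(-71)) = -12703/(-17290 + 426) = -12703/(-16864) = -12703*(-1/16864) = 12703/16864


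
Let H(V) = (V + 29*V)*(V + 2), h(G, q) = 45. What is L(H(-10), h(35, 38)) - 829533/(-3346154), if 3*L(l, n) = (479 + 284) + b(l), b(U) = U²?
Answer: 19276402644101/10038462 ≈ 1.9203e+6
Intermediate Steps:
H(V) = 30*V*(2 + V) (H(V) = (30*V)*(2 + V) = 30*V*(2 + V))
L(l, n) = 763/3 + l²/3 (L(l, n) = ((479 + 284) + l²)/3 = (763 + l²)/3 = 763/3 + l²/3)
L(H(-10), h(35, 38)) - 829533/(-3346154) = (763/3 + (30*(-10)*(2 - 10))²/3) - 829533/(-3346154) = (763/3 + (30*(-10)*(-8))²/3) - 829533*(-1)/3346154 = (763/3 + (⅓)*2400²) - 1*(-829533/3346154) = (763/3 + (⅓)*5760000) + 829533/3346154 = (763/3 + 1920000) + 829533/3346154 = 5760763/3 + 829533/3346154 = 19276402644101/10038462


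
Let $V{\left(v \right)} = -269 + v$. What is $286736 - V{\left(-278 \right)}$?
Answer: $287283$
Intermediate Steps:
$286736 - V{\left(-278 \right)} = 286736 - \left(-269 - 278\right) = 286736 - -547 = 286736 + 547 = 287283$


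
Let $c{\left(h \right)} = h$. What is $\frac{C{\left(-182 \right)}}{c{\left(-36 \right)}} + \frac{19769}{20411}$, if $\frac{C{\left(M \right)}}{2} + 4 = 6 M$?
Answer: $\frac{11363149}{183699} \approx 61.857$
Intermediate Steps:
$C{\left(M \right)} = -8 + 12 M$ ($C{\left(M \right)} = -8 + 2 \cdot 6 M = -8 + 12 M$)
$\frac{C{\left(-182 \right)}}{c{\left(-36 \right)}} + \frac{19769}{20411} = \frac{-8 + 12 \left(-182\right)}{-36} + \frac{19769}{20411} = \left(-8 - 2184\right) \left(- \frac{1}{36}\right) + 19769 \cdot \frac{1}{20411} = \left(-2192\right) \left(- \frac{1}{36}\right) + \frac{19769}{20411} = \frac{548}{9} + \frac{19769}{20411} = \frac{11363149}{183699}$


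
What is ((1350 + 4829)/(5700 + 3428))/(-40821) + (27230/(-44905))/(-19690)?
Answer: 6081736097/427867168039080 ≈ 1.4214e-5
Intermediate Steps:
((1350 + 4829)/(5700 + 3428))/(-40821) + (27230/(-44905))/(-19690) = (6179/9128)*(-1/40821) + (27230*(-1/44905))*(-1/19690) = (6179*(1/9128))*(-1/40821) - 778/1283*(-1/19690) = (6179/9128)*(-1/40821) + 389/12631135 = -6179/372614088 + 389/12631135 = 6081736097/427867168039080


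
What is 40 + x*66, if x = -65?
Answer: -4250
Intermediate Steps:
40 + x*66 = 40 - 65*66 = 40 - 4290 = -4250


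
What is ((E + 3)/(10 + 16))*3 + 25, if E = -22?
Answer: 593/26 ≈ 22.808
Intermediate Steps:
((E + 3)/(10 + 16))*3 + 25 = ((-22 + 3)/(10 + 16))*3 + 25 = -19/26*3 + 25 = -57/26 + 25 = 593/26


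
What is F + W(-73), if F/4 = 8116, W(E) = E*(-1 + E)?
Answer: 37866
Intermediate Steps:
F = 32464 (F = 4*8116 = 32464)
F + W(-73) = 32464 - 73*(-1 - 73) = 32464 - 73*(-74) = 32464 + 5402 = 37866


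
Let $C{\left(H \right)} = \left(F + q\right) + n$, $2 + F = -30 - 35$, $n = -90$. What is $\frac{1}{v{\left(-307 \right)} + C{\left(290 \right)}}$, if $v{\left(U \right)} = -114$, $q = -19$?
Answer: $- \frac{1}{290} \approx -0.0034483$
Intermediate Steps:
$F = -67$ ($F = -2 - 65 = -67$)
$C{\left(H \right)} = -176$ ($C{\left(H \right)} = \left(-67 - 19\right) - 90 = -86 - 90 = -176$)
$\frac{1}{v{\left(-307 \right)} + C{\left(290 \right)}} = \frac{1}{-114 - 176} = \frac{1}{-290} = - \frac{1}{290}$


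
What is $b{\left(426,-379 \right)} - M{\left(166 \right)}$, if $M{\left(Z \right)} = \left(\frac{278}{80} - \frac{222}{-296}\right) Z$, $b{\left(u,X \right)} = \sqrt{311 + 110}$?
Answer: $- \frac{14027}{20} + \sqrt{421} \approx -680.83$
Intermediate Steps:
$b{\left(u,X \right)} = \sqrt{421}$
$M{\left(Z \right)} = \frac{169 Z}{40}$ ($M{\left(Z \right)} = \left(278 \cdot \frac{1}{80} - - \frac{3}{4}\right) Z = \left(\frac{139}{40} + \frac{3}{4}\right) Z = \frac{169 Z}{40}$)
$b{\left(426,-379 \right)} - M{\left(166 \right)} = \sqrt{421} - \frac{169}{40} \cdot 166 = \sqrt{421} - \frac{14027}{20} = - \frac{14027}{20} + \sqrt{421}$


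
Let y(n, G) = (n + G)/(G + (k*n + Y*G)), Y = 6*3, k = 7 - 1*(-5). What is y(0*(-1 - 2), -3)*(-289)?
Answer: -289/19 ≈ -15.211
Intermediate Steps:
k = 12 (k = 7 + 5 = 12)
Y = 18
y(n, G) = (G + n)/(12*n + 19*G) (y(n, G) = (n + G)/(G + (12*n + 18*G)) = (G + n)/(12*n + 19*G))
y(0*(-1 - 2), -3)*(-289) = ((-3 + 0*(-1 - 2))/(12*(0*(-1 - 2)) + 19*(-3)))*(-289) = ((-3 + 0*(-3))/(12*(0*(-3)) - 57))*(-289) = ((-3 + 0)/(12*0 - 57))*(-289) = (-3/(0 - 57))*(-289) = (-3/(-57))*(-289) = -1/57*(-3)*(-289) = (1/19)*(-289) = -289/19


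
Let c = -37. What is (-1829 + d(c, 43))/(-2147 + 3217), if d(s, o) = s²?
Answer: -46/107 ≈ -0.42991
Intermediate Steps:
(-1829 + d(c, 43))/(-2147 + 3217) = (-1829 + (-37)²)/(-2147 + 3217) = (-1829 + 1369)/1070 = -460*1/1070 = -46/107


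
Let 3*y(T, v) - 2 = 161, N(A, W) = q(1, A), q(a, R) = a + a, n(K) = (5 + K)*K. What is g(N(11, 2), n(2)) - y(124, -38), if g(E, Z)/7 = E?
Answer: -121/3 ≈ -40.333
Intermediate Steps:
n(K) = K*(5 + K)
q(a, R) = 2*a
N(A, W) = 2 (N(A, W) = 2*1 = 2)
y(T, v) = 163/3 (y(T, v) = 2/3 + (1/3)*161 = 2/3 + 161/3 = 163/3)
g(E, Z) = 7*E
g(N(11, 2), n(2)) - y(124, -38) = 7*2 - 1*163/3 = 14 - 163/3 = -121/3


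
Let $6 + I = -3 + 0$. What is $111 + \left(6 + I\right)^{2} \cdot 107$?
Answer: $1074$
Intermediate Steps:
$I = -9$ ($I = -6 + \left(-3 + 0\right) = -6 - 3 = -9$)
$111 + \left(6 + I\right)^{2} \cdot 107 = 111 + \left(6 - 9\right)^{2} \cdot 107 = 111 + \left(-3\right)^{2} \cdot 107 = 111 + 9 \cdot 107 = 111 + 963 = 1074$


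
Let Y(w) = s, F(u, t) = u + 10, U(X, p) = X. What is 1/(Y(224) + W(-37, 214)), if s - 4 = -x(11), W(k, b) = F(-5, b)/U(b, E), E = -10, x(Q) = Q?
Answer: -214/1493 ≈ -0.14334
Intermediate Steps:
F(u, t) = 10 + u
W(k, b) = 5/b (W(k, b) = (10 - 5)/b = 5/b)
s = -7 (s = 4 - 1*11 = 4 - 11 = -7)
Y(w) = -7
1/(Y(224) + W(-37, 214)) = 1/(-7 + 5/214) = 1/(-1493/214) = -214/1493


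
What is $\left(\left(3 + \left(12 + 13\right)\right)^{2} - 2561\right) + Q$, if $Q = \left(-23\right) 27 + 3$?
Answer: $-2395$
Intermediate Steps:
$Q = -618$ ($Q = -621 + 3 = -618$)
$\left(\left(3 + \left(12 + 13\right)\right)^{2} - 2561\right) + Q = \left(\left(3 + \left(12 + 13\right)\right)^{2} - 2561\right) - 618 = \left(\left(3 + 25\right)^{2} - 2561\right) - 618 = \left(28^{2} - 2561\right) - 618 = \left(784 - 2561\right) - 618 = -1777 - 618 = -2395$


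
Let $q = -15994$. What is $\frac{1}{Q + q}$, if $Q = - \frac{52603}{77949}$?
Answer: $- \frac{77949}{1246768909} \approx -6.2521 \cdot 10^{-5}$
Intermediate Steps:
$Q = - \frac{52603}{77949}$ ($Q = \left(-52603\right) \frac{1}{77949} = - \frac{52603}{77949} \approx -0.67484$)
$\frac{1}{Q + q} = \frac{1}{- \frac{52603}{77949} - 15994} = \frac{1}{- \frac{1246768909}{77949}} = - \frac{77949}{1246768909}$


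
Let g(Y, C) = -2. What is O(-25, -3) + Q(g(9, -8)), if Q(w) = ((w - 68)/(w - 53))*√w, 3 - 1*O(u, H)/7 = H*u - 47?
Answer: -175 + 14*I*√2/11 ≈ -175.0 + 1.7999*I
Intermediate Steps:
O(u, H) = 350 - 7*H*u (O(u, H) = 21 - 7*(H*u - 47) = 21 - 7*(-47 + H*u) = 21 + (329 - 7*H*u) = 350 - 7*H*u)
Q(w) = √w*(-68 + w)/(-53 + w) (Q(w) = ((-68 + w)/(-53 + w))*√w = √w*(-68 + w)/(-53 + w))
O(-25, -3) + Q(g(9, -8)) = (350 - 7*(-3)*(-25)) + √(-2)*(-68 - 2)/(-53 - 2) = (350 - 525) + (I*√2)*(-70)/(-55) = -175 + (I*√2)*(-1/55)*(-70) = -175 + 14*I*√2/11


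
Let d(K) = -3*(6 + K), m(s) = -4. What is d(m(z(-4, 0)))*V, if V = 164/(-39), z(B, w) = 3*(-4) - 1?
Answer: 328/13 ≈ 25.231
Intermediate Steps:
z(B, w) = -13 (z(B, w) = -12 - 1 = -13)
d(K) = -18 - 3*K
V = -164/39 (V = 164*(-1/39) = -164/39 ≈ -4.2051)
d(m(z(-4, 0)))*V = (-18 - 3*(-4))*(-164/39) = (-18 + 12)*(-164/39) = -6*(-164/39) = 328/13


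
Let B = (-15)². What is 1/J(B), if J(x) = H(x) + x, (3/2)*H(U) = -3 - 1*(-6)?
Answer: 1/227 ≈ 0.0044053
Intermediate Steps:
H(U) = 2 (H(U) = 2*(-3 - 1*(-6))/3 = 2*(-3 + 6)/3 = (⅔)*3 = 2)
B = 225
J(x) = 2 + x
1/J(B) = 1/(2 + 225) = 1/227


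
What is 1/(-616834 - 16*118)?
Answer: -1/618722 ≈ -1.6162e-6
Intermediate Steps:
1/(-616834 - 16*118) = 1/(-616834 - 1888) = 1/(-618722) = -1/618722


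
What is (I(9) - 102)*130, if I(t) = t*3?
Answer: -9750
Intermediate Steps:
I(t) = 3*t
(I(9) - 102)*130 = (3*9 - 102)*130 = (27 - 102)*130 = -75*130 = -9750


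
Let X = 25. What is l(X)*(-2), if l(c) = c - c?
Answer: 0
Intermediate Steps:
l(c) = 0
l(X)*(-2) = 0*(-2) = 0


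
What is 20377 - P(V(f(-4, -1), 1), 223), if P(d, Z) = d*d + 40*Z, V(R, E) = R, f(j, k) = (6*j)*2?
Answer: 9153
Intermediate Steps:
f(j, k) = 12*j
P(d, Z) = d**2 + 40*Z
20377 - P(V(f(-4, -1), 1), 223) = 20377 - ((12*(-4))**2 + 40*223) = 20377 - ((-48)**2 + 8920) = 20377 - (2304 + 8920) = 20377 - 1*11224 = 20377 - 11224 = 9153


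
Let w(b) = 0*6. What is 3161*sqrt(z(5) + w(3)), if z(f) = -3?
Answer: 3161*I*sqrt(3) ≈ 5475.0*I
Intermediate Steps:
w(b) = 0
3161*sqrt(z(5) + w(3)) = 3161*sqrt(-3 + 0) = 3161*sqrt(-3) = 3161*(I*sqrt(3)) = 3161*I*sqrt(3)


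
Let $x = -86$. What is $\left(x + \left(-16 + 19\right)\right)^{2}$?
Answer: $6889$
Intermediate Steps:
$\left(x + \left(-16 + 19\right)\right)^{2} = \left(-86 + \left(-16 + 19\right)\right)^{2} = \left(-86 + 3\right)^{2} = \left(-83\right)^{2} = 6889$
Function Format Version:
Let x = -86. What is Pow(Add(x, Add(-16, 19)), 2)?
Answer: 6889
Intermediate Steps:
Pow(Add(x, Add(-16, 19)), 2) = Pow(Add(-86, Add(-16, 19)), 2) = Pow(Add(-86, 3), 2) = Pow(-83, 2) = 6889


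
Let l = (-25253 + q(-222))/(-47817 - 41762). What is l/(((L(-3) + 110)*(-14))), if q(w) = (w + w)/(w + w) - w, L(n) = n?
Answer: -12515/67094671 ≈ -0.00018653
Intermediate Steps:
q(w) = 1 - w (q(w) = (2*w)/((2*w)) - w = (2*w)*(1/(2*w)) - w = 1 - w)
l = 25030/89579 (l = (-25253 + (1 - 1*(-222)))/(-47817 - 41762) = (-25253 + (1 + 222))/(-89579) = (-25253 + 223)*(-1/89579) = -25030*(-1/89579) = 25030/89579 ≈ 0.27942)
l/(((L(-3) + 110)*(-14))) = 25030/(89579*(((-3 + 110)*(-14)))) = 25030/(89579*((107*(-14)))) = (25030/89579)/(-1498) = (25030/89579)*(-1/1498) = -12515/67094671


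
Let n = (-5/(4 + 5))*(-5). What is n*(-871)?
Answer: -21775/9 ≈ -2419.4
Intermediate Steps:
n = 25/9 (n = (-5/9)*(-5) = ((⅑)*(-5))*(-5) = -5/9*(-5) = 25/9 ≈ 2.7778)
n*(-871) = (25/9)*(-871) = -21775/9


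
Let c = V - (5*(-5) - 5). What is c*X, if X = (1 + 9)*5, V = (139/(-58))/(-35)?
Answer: 305195/203 ≈ 1503.4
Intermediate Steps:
V = 139/2030 (V = (139*(-1/58))*(-1/35) = -139/58*(-1/35) = 139/2030 ≈ 0.068473)
X = 50 (X = 10*5 = 50)
c = 61039/2030 (c = 139/2030 - (5*(-5) - 5) = 139/2030 - (-25 - 5) = 139/2030 - 1*(-30) = 139/2030 + 30 = 61039/2030 ≈ 30.068)
c*X = (61039/2030)*50 = 305195/203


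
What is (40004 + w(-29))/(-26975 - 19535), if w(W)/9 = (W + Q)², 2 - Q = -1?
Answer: -23044/23255 ≈ -0.99093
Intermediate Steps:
Q = 3 (Q = 2 - 1*(-1) = 2 + 1 = 3)
w(W) = 9*(3 + W)² (w(W) = 9*(W + 3)² = 9*(3 + W)²)
(40004 + w(-29))/(-26975 - 19535) = (40004 + 9*(3 - 29)²)/(-26975 - 19535) = (40004 + 9*(-26)²)/(-46510) = (40004 + 9*676)*(-1/46510) = (40004 + 6084)*(-1/46510) = 46088*(-1/46510) = -23044/23255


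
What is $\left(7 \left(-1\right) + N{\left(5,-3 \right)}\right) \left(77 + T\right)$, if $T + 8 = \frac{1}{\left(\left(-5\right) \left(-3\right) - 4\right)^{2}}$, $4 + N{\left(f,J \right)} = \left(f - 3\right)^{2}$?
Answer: $- \frac{58450}{121} \approx -483.06$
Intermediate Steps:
$N{\left(f,J \right)} = -4 + \left(-3 + f\right)^{2}$ ($N{\left(f,J \right)} = -4 + \left(f - 3\right)^{2} = -4 + \left(-3 + f\right)^{2}$)
$T = - \frac{967}{121}$ ($T = -8 + \frac{1}{\left(\left(-5\right) \left(-3\right) - 4\right)^{2}} = -8 + \frac{1}{\left(15 - 4\right)^{2}} = -8 + \frac{1}{11^{2}} = -8 + \frac{1}{121} = - \frac{967}{121} \approx -7.9917$)
$\left(7 \left(-1\right) + N{\left(5,-3 \right)}\right) \left(77 + T\right) = \left(7 \left(-1\right) - \left(4 - \left(-3 + 5\right)^{2}\right)\right) \left(77 - \frac{967}{121}\right) = \left(-7 - \left(4 - 2^{2}\right)\right) \frac{8350}{121} = \left(-7 + \left(-4 + 4\right)\right) \frac{8350}{121} = \left(-7 + 0\right) \frac{8350}{121} = \left(-7\right) \frac{8350}{121} = - \frac{58450}{121}$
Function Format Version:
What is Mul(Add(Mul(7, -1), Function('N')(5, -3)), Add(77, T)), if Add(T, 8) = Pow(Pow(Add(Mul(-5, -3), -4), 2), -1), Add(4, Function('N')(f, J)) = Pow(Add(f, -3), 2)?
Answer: Rational(-58450, 121) ≈ -483.06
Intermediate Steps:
Function('N')(f, J) = Add(-4, Pow(Add(-3, f), 2)) (Function('N')(f, J) = Add(-4, Pow(Add(f, -3), 2)) = Add(-4, Pow(Add(-3, f), 2)))
T = Rational(-967, 121) (T = Add(-8, Pow(Pow(Add(Mul(-5, -3), -4), 2), -1)) = Add(-8, Pow(Pow(Add(15, -4), 2), -1)) = Add(-8, Pow(Pow(11, 2), -1)) = Add(-8, Pow(121, -1)) = Add(-8, Rational(1, 121)) = Rational(-967, 121) ≈ -7.9917)
Mul(Add(Mul(7, -1), Function('N')(5, -3)), Add(77, T)) = Mul(Add(Mul(7, -1), Add(-4, Pow(Add(-3, 5), 2))), Add(77, Rational(-967, 121))) = Mul(Add(-7, Add(-4, Pow(2, 2))), Rational(8350, 121)) = Mul(Add(-7, Add(-4, 4)), Rational(8350, 121)) = Mul(Add(-7, 0), Rational(8350, 121)) = Mul(-7, Rational(8350, 121)) = Rational(-58450, 121)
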